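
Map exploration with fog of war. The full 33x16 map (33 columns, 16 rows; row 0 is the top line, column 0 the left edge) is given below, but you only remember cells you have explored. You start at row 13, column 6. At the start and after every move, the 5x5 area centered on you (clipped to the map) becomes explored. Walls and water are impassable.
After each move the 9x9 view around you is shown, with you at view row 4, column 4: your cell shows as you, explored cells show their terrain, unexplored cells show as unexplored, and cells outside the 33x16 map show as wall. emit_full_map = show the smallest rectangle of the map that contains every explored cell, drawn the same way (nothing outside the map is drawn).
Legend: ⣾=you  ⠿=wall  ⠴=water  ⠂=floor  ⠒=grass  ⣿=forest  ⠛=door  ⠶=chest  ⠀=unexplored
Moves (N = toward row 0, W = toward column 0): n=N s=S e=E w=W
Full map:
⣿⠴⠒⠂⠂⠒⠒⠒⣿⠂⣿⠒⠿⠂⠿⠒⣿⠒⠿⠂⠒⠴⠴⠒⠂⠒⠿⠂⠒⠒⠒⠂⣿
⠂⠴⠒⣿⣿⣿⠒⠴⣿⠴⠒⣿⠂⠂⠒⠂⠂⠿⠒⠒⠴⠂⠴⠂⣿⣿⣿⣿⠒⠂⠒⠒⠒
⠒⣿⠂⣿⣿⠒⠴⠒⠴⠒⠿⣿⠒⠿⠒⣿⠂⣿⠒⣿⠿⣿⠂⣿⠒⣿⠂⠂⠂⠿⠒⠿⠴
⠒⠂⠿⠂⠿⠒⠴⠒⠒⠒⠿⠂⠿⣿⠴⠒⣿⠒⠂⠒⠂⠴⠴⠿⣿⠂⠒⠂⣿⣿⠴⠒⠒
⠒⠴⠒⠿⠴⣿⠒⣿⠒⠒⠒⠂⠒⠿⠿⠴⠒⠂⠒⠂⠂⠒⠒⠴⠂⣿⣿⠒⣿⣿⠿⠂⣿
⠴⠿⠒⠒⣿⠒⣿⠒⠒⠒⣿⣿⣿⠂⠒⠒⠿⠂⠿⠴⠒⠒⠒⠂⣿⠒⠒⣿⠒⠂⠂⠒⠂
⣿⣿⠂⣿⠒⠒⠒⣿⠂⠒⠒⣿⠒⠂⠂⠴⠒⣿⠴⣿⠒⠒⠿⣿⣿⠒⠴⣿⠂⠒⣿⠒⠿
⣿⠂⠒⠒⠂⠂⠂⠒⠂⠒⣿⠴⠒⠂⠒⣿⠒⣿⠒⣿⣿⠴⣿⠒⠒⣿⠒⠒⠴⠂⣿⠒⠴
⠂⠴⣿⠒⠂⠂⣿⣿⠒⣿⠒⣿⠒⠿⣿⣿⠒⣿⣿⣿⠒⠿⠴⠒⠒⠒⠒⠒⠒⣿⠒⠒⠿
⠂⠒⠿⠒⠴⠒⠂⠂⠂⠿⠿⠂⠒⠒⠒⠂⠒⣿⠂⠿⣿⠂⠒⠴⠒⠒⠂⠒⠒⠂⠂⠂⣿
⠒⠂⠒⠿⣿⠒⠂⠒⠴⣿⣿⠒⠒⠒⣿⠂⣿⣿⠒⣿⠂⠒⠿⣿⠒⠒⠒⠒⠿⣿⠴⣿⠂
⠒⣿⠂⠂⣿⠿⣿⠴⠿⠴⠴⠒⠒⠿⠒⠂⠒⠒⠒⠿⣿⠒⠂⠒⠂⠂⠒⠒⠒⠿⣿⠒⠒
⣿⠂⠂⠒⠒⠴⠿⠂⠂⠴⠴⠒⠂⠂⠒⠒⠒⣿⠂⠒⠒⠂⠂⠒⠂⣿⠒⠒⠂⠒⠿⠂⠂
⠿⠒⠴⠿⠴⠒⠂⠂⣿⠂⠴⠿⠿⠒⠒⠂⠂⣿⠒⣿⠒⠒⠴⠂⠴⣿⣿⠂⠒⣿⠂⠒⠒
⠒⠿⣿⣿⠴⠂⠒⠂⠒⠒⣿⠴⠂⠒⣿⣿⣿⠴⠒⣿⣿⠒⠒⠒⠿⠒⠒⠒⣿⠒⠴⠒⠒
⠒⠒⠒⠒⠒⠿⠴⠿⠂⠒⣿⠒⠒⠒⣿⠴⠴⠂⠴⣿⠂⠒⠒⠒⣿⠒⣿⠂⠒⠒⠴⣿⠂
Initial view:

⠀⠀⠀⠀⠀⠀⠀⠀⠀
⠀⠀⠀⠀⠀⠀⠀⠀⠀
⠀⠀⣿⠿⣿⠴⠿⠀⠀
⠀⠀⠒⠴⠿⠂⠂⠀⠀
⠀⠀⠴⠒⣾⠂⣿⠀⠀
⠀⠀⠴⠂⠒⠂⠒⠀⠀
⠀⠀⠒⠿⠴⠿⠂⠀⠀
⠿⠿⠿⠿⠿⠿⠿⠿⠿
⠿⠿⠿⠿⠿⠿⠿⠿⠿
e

⠀⠀⠀⠀⠀⠀⠀⠀⠀
⠀⠀⠀⠀⠀⠀⠀⠀⠀
⠀⣿⠿⣿⠴⠿⠴⠀⠀
⠀⠒⠴⠿⠂⠂⠴⠀⠀
⠀⠴⠒⠂⣾⣿⠂⠀⠀
⠀⠴⠂⠒⠂⠒⠒⠀⠀
⠀⠒⠿⠴⠿⠂⠒⠀⠀
⠿⠿⠿⠿⠿⠿⠿⠿⠿
⠿⠿⠿⠿⠿⠿⠿⠿⠿

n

⠀⠀⠀⠀⠀⠀⠀⠀⠀
⠀⠀⠀⠀⠀⠀⠀⠀⠀
⠀⠀⠒⠂⠒⠴⣿⠀⠀
⠀⣿⠿⣿⠴⠿⠴⠀⠀
⠀⠒⠴⠿⣾⠂⠴⠀⠀
⠀⠴⠒⠂⠂⣿⠂⠀⠀
⠀⠴⠂⠒⠂⠒⠒⠀⠀
⠀⠒⠿⠴⠿⠂⠒⠀⠀
⠿⠿⠿⠿⠿⠿⠿⠿⠿

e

⠀⠀⠀⠀⠀⠀⠀⠀⠀
⠀⠀⠀⠀⠀⠀⠀⠀⠀
⠀⠒⠂⠒⠴⣿⣿⠀⠀
⣿⠿⣿⠴⠿⠴⠴⠀⠀
⠒⠴⠿⠂⣾⠴⠴⠀⠀
⠴⠒⠂⠂⣿⠂⠴⠀⠀
⠴⠂⠒⠂⠒⠒⣿⠀⠀
⠒⠿⠴⠿⠂⠒⠀⠀⠀
⠿⠿⠿⠿⠿⠿⠿⠿⠿

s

⠀⠀⠀⠀⠀⠀⠀⠀⠀
⠀⠒⠂⠒⠴⣿⣿⠀⠀
⣿⠿⣿⠴⠿⠴⠴⠀⠀
⠒⠴⠿⠂⠂⠴⠴⠀⠀
⠴⠒⠂⠂⣾⠂⠴⠀⠀
⠴⠂⠒⠂⠒⠒⣿⠀⠀
⠒⠿⠴⠿⠂⠒⣿⠀⠀
⠿⠿⠿⠿⠿⠿⠿⠿⠿
⠿⠿⠿⠿⠿⠿⠿⠿⠿

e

⠀⠀⠀⠀⠀⠀⠀⠀⠀
⠒⠂⠒⠴⣿⣿⠀⠀⠀
⠿⣿⠴⠿⠴⠴⠒⠀⠀
⠴⠿⠂⠂⠴⠴⠒⠀⠀
⠒⠂⠂⣿⣾⠴⠿⠀⠀
⠂⠒⠂⠒⠒⣿⠴⠀⠀
⠿⠴⠿⠂⠒⣿⠒⠀⠀
⠿⠿⠿⠿⠿⠿⠿⠿⠿
⠿⠿⠿⠿⠿⠿⠿⠿⠿

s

⠒⠂⠒⠴⣿⣿⠀⠀⠀
⠿⣿⠴⠿⠴⠴⠒⠀⠀
⠴⠿⠂⠂⠴⠴⠒⠀⠀
⠒⠂⠂⣿⠂⠴⠿⠀⠀
⠂⠒⠂⠒⣾⣿⠴⠀⠀
⠿⠴⠿⠂⠒⣿⠒⠀⠀
⠿⠿⠿⠿⠿⠿⠿⠿⠿
⠿⠿⠿⠿⠿⠿⠿⠿⠿
⠿⠿⠿⠿⠿⠿⠿⠿⠿

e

⠂⠒⠴⣿⣿⠀⠀⠀⠀
⣿⠴⠿⠴⠴⠒⠀⠀⠀
⠿⠂⠂⠴⠴⠒⠂⠀⠀
⠂⠂⣿⠂⠴⠿⠿⠀⠀
⠒⠂⠒⠒⣾⠴⠂⠀⠀
⠴⠿⠂⠒⣿⠒⠒⠀⠀
⠿⠿⠿⠿⠿⠿⠿⠿⠿
⠿⠿⠿⠿⠿⠿⠿⠿⠿
⠿⠿⠿⠿⠿⠿⠿⠿⠿

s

⣿⠴⠿⠴⠴⠒⠀⠀⠀
⠿⠂⠂⠴⠴⠒⠂⠀⠀
⠂⠂⣿⠂⠴⠿⠿⠀⠀
⠒⠂⠒⠒⣿⠴⠂⠀⠀
⠴⠿⠂⠒⣾⠒⠒⠀⠀
⠿⠿⠿⠿⠿⠿⠿⠿⠿
⠿⠿⠿⠿⠿⠿⠿⠿⠿
⠿⠿⠿⠿⠿⠿⠿⠿⠿
⠿⠿⠿⠿⠿⠿⠿⠿⠿

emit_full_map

⠀⠒⠂⠒⠴⣿⣿⠀⠀
⣿⠿⣿⠴⠿⠴⠴⠒⠀
⠒⠴⠿⠂⠂⠴⠴⠒⠂
⠴⠒⠂⠂⣿⠂⠴⠿⠿
⠴⠂⠒⠂⠒⠒⣿⠴⠂
⠒⠿⠴⠿⠂⠒⣾⠒⠒

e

⠴⠿⠴⠴⠒⠀⠀⠀⠀
⠂⠂⠴⠴⠒⠂⠀⠀⠀
⠂⣿⠂⠴⠿⠿⠒⠀⠀
⠂⠒⠒⣿⠴⠂⠒⠀⠀
⠿⠂⠒⣿⣾⠒⠒⠀⠀
⠿⠿⠿⠿⠿⠿⠿⠿⠿
⠿⠿⠿⠿⠿⠿⠿⠿⠿
⠿⠿⠿⠿⠿⠿⠿⠿⠿
⠿⠿⠿⠿⠿⠿⠿⠿⠿

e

⠿⠴⠴⠒⠀⠀⠀⠀⠀
⠂⠴⠴⠒⠂⠀⠀⠀⠀
⣿⠂⠴⠿⠿⠒⠒⠀⠀
⠒⠒⣿⠴⠂⠒⣿⠀⠀
⠂⠒⣿⠒⣾⠒⣿⠀⠀
⠿⠿⠿⠿⠿⠿⠿⠿⠿
⠿⠿⠿⠿⠿⠿⠿⠿⠿
⠿⠿⠿⠿⠿⠿⠿⠿⠿
⠿⠿⠿⠿⠿⠿⠿⠿⠿

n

⠴⣿⣿⠀⠀⠀⠀⠀⠀
⠿⠴⠴⠒⠀⠀⠀⠀⠀
⠂⠴⠴⠒⠂⠂⠒⠀⠀
⣿⠂⠴⠿⠿⠒⠒⠀⠀
⠒⠒⣿⠴⣾⠒⣿⠀⠀
⠂⠒⣿⠒⠒⠒⣿⠀⠀
⠿⠿⠿⠿⠿⠿⠿⠿⠿
⠿⠿⠿⠿⠿⠿⠿⠿⠿
⠿⠿⠿⠿⠿⠿⠿⠿⠿

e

⣿⣿⠀⠀⠀⠀⠀⠀⠀
⠴⠴⠒⠀⠀⠀⠀⠀⠀
⠴⠴⠒⠂⠂⠒⠒⠀⠀
⠂⠴⠿⠿⠒⠒⠂⠀⠀
⠒⣿⠴⠂⣾⣿⣿⠀⠀
⠒⣿⠒⠒⠒⣿⠴⠀⠀
⠿⠿⠿⠿⠿⠿⠿⠿⠿
⠿⠿⠿⠿⠿⠿⠿⠿⠿
⠿⠿⠿⠿⠿⠿⠿⠿⠿

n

⠀⠀⠀⠀⠀⠀⠀⠀⠀
⣿⣿⠀⠀⠀⠀⠀⠀⠀
⠴⠴⠒⠒⠿⠒⠂⠀⠀
⠴⠴⠒⠂⠂⠒⠒⠀⠀
⠂⠴⠿⠿⣾⠒⠂⠀⠀
⠒⣿⠴⠂⠒⣿⣿⠀⠀
⠒⣿⠒⠒⠒⣿⠴⠀⠀
⠿⠿⠿⠿⠿⠿⠿⠿⠿
⠿⠿⠿⠿⠿⠿⠿⠿⠿

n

⠀⠀⠀⠀⠀⠀⠀⠀⠀
⠀⠀⠀⠀⠀⠀⠀⠀⠀
⣿⣿⠒⠒⠒⣿⠂⠀⠀
⠴⠴⠒⠒⠿⠒⠂⠀⠀
⠴⠴⠒⠂⣾⠒⠒⠀⠀
⠂⠴⠿⠿⠒⠒⠂⠀⠀
⠒⣿⠴⠂⠒⣿⣿⠀⠀
⠒⣿⠒⠒⠒⣿⠴⠀⠀
⠿⠿⠿⠿⠿⠿⠿⠿⠿

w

⠀⠀⠀⠀⠀⠀⠀⠀⠀
⠀⠀⠀⠀⠀⠀⠀⠀⠀
⠴⣿⣿⠒⠒⠒⣿⠂⠀
⠿⠴⠴⠒⠒⠿⠒⠂⠀
⠂⠴⠴⠒⣾⠂⠒⠒⠀
⣿⠂⠴⠿⠿⠒⠒⠂⠀
⠒⠒⣿⠴⠂⠒⣿⣿⠀
⠂⠒⣿⠒⠒⠒⣿⠴⠀
⠿⠿⠿⠿⠿⠿⠿⠿⠿

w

⠀⠀⠀⠀⠀⠀⠀⠀⠀
⠀⠀⠀⠀⠀⠀⠀⠀⠀
⠒⠴⣿⣿⠒⠒⠒⣿⠂
⠴⠿⠴⠴⠒⠒⠿⠒⠂
⠂⠂⠴⠴⣾⠂⠂⠒⠒
⠂⣿⠂⠴⠿⠿⠒⠒⠂
⠂⠒⠒⣿⠴⠂⠒⣿⣿
⠿⠂⠒⣿⠒⠒⠒⣿⠴
⠿⠿⠿⠿⠿⠿⠿⠿⠿

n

⠀⠀⠀⠀⠀⠀⠀⠀⠀
⠀⠀⠀⠀⠀⠀⠀⠀⠀
⠀⠀⠿⠿⠂⠒⠒⠀⠀
⠒⠴⣿⣿⠒⠒⠒⣿⠂
⠴⠿⠴⠴⣾⠒⠿⠒⠂
⠂⠂⠴⠴⠒⠂⠂⠒⠒
⠂⣿⠂⠴⠿⠿⠒⠒⠂
⠂⠒⠒⣿⠴⠂⠒⣿⣿
⠿⠂⠒⣿⠒⠒⠒⣿⠴

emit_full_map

⠀⠀⠀⠀⠀⠿⠿⠂⠒⠒⠀⠀
⠀⠒⠂⠒⠴⣿⣿⠒⠒⠒⣿⠂
⣿⠿⣿⠴⠿⠴⠴⣾⠒⠿⠒⠂
⠒⠴⠿⠂⠂⠴⠴⠒⠂⠂⠒⠒
⠴⠒⠂⠂⣿⠂⠴⠿⠿⠒⠒⠂
⠴⠂⠒⠂⠒⠒⣿⠴⠂⠒⣿⣿
⠒⠿⠴⠿⠂⠒⣿⠒⠒⠒⣿⠴

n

⠀⠀⠀⠀⠀⠀⠀⠀⠀
⠀⠀⠀⠀⠀⠀⠀⠀⠀
⠀⠀⣿⠒⣿⠒⠿⠀⠀
⠀⠀⠿⠿⠂⠒⠒⠀⠀
⠒⠴⣿⣿⣾⠒⠒⣿⠂
⠴⠿⠴⠴⠒⠒⠿⠒⠂
⠂⠂⠴⠴⠒⠂⠂⠒⠒
⠂⣿⠂⠴⠿⠿⠒⠒⠂
⠂⠒⠒⣿⠴⠂⠒⣿⣿

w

⠀⠀⠀⠀⠀⠀⠀⠀⠀
⠀⠀⠀⠀⠀⠀⠀⠀⠀
⠀⠀⠒⣿⠒⣿⠒⠿⠀
⠀⠀⠂⠿⠿⠂⠒⠒⠀
⠂⠒⠴⣿⣾⠒⠒⠒⣿
⣿⠴⠿⠴⠴⠒⠒⠿⠒
⠿⠂⠂⠴⠴⠒⠂⠂⠒
⠂⠂⣿⠂⠴⠿⠿⠒⠒
⠒⠂⠒⠒⣿⠴⠂⠒⣿

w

⠀⠀⠀⠀⠀⠀⠀⠀⠀
⠀⠀⠀⠀⠀⠀⠀⠀⠀
⠀⠀⣿⠒⣿⠒⣿⠒⠿
⠀⠀⠂⠂⠿⠿⠂⠒⠒
⠒⠂⠒⠴⣾⣿⠒⠒⠒
⠿⣿⠴⠿⠴⠴⠒⠒⠿
⠴⠿⠂⠂⠴⠴⠒⠂⠂
⠒⠂⠂⣿⠂⠴⠿⠿⠒
⠂⠒⠂⠒⠒⣿⠴⠂⠒

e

⠀⠀⠀⠀⠀⠀⠀⠀⠀
⠀⠀⠀⠀⠀⠀⠀⠀⠀
⠀⣿⠒⣿⠒⣿⠒⠿⠀
⠀⠂⠂⠿⠿⠂⠒⠒⠀
⠂⠒⠴⣿⣾⠒⠒⠒⣿
⣿⠴⠿⠴⠴⠒⠒⠿⠒
⠿⠂⠂⠴⠴⠒⠂⠂⠒
⠂⠂⣿⠂⠴⠿⠿⠒⠒
⠒⠂⠒⠒⣿⠴⠂⠒⣿

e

⠀⠀⠀⠀⠀⠀⠀⠀⠀
⠀⠀⠀⠀⠀⠀⠀⠀⠀
⣿⠒⣿⠒⣿⠒⠿⠀⠀
⠂⠂⠿⠿⠂⠒⠒⠀⠀
⠒⠴⣿⣿⣾⠒⠒⣿⠂
⠴⠿⠴⠴⠒⠒⠿⠒⠂
⠂⠂⠴⠴⠒⠂⠂⠒⠒
⠂⣿⠂⠴⠿⠿⠒⠒⠂
⠂⠒⠒⣿⠴⠂⠒⣿⣿

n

⠀⠀⠀⠀⠀⠀⠀⠀⠀
⠀⠀⠀⠀⠀⠀⠀⠀⠀
⠀⠀⠒⣿⠴⠒⠂⠀⠀
⣿⠒⣿⠒⣿⠒⠿⠀⠀
⠂⠂⠿⠿⣾⠒⠒⠀⠀
⠒⠴⣿⣿⠒⠒⠒⣿⠂
⠴⠿⠴⠴⠒⠒⠿⠒⠂
⠂⠂⠴⠴⠒⠂⠂⠒⠒
⠂⣿⠂⠴⠿⠿⠒⠒⠂

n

⠀⠀⠀⠀⠀⠀⠀⠀⠀
⠀⠀⠀⠀⠀⠀⠀⠀⠀
⠀⠀⠒⠒⣿⠒⠂⠀⠀
⠀⠀⠒⣿⠴⠒⠂⠀⠀
⣿⠒⣿⠒⣾⠒⠿⠀⠀
⠂⠂⠿⠿⠂⠒⠒⠀⠀
⠒⠴⣿⣿⠒⠒⠒⣿⠂
⠴⠿⠴⠴⠒⠒⠿⠒⠂
⠂⠂⠴⠴⠒⠂⠂⠒⠒

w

⠀⠀⠀⠀⠀⠀⠀⠀⠀
⠀⠀⠀⠀⠀⠀⠀⠀⠀
⠀⠀⠂⠒⠒⣿⠒⠂⠀
⠀⠀⠂⠒⣿⠴⠒⠂⠀
⠀⣿⠒⣿⣾⣿⠒⠿⠀
⠀⠂⠂⠿⠿⠂⠒⠒⠀
⠂⠒⠴⣿⣿⠒⠒⠒⣿
⣿⠴⠿⠴⠴⠒⠒⠿⠒
⠿⠂⠂⠴⠴⠒⠂⠂⠒

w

⠀⠀⠀⠀⠀⠀⠀⠀⠀
⠀⠀⠀⠀⠀⠀⠀⠀⠀
⠀⠀⣿⠂⠒⠒⣿⠒⠂
⠀⠀⠒⠂⠒⣿⠴⠒⠂
⠀⠀⣿⠒⣾⠒⣿⠒⠿
⠀⠀⠂⠂⠿⠿⠂⠒⠒
⠒⠂⠒⠴⣿⣿⠒⠒⠒
⠿⣿⠴⠿⠴⠴⠒⠒⠿
⠴⠿⠂⠂⠴⠴⠒⠂⠂

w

⠀⠀⠀⠀⠀⠀⠀⠀⠀
⠀⠀⠀⠀⠀⠀⠀⠀⠀
⠀⠀⠒⣿⠂⠒⠒⣿⠒
⠀⠀⠂⠒⠂⠒⣿⠴⠒
⠀⠀⣿⣿⣾⣿⠒⣿⠒
⠀⠀⠂⠂⠂⠿⠿⠂⠒
⠀⠒⠂⠒⠴⣿⣿⠒⠒
⣿⠿⣿⠴⠿⠴⠴⠒⠒
⠒⠴⠿⠂⠂⠴⠴⠒⠂

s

⠀⠀⠀⠀⠀⠀⠀⠀⠀
⠀⠀⠒⣿⠂⠒⠒⣿⠒
⠀⠀⠂⠒⠂⠒⣿⠴⠒
⠀⠀⣿⣿⠒⣿⠒⣿⠒
⠀⠀⠂⠂⣾⠿⠿⠂⠒
⠀⠒⠂⠒⠴⣿⣿⠒⠒
⣿⠿⣿⠴⠿⠴⠴⠒⠒
⠒⠴⠿⠂⠂⠴⠴⠒⠂
⠴⠒⠂⠂⣿⠂⠴⠿⠿

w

⠀⠀⠀⠀⠀⠀⠀⠀⠀
⠀⠀⠀⠒⣿⠂⠒⠒⣿
⠀⠀⠂⠂⠒⠂⠒⣿⠴
⠀⠀⠂⣿⣿⠒⣿⠒⣿
⠀⠀⠒⠂⣾⠂⠿⠿⠂
⠀⠀⠒⠂⠒⠴⣿⣿⠒
⠀⣿⠿⣿⠴⠿⠴⠴⠒
⠀⠒⠴⠿⠂⠂⠴⠴⠒
⠀⠴⠒⠂⠂⣿⠂⠴⠿

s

⠀⠀⠀⠒⣿⠂⠒⠒⣿
⠀⠀⠂⠂⠒⠂⠒⣿⠴
⠀⠀⠂⣿⣿⠒⣿⠒⣿
⠀⠀⠒⠂⠂⠂⠿⠿⠂
⠀⠀⠒⠂⣾⠴⣿⣿⠒
⠀⣿⠿⣿⠴⠿⠴⠴⠒
⠀⠒⠴⠿⠂⠂⠴⠴⠒
⠀⠴⠒⠂⠂⣿⠂⠴⠿
⠀⠴⠂⠒⠂⠒⠒⣿⠴

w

⠀⠀⠀⠀⠒⣿⠂⠒⠒
⠀⠀⠀⠂⠂⠒⠂⠒⣿
⠀⠀⠂⠂⣿⣿⠒⣿⠒
⠀⠀⠴⠒⠂⠂⠂⠿⠿
⠀⠀⣿⠒⣾⠒⠴⣿⣿
⠀⠀⣿⠿⣿⠴⠿⠴⠴
⠀⠀⠒⠴⠿⠂⠂⠴⠴
⠀⠀⠴⠒⠂⠂⣿⠂⠴
⠀⠀⠴⠂⠒⠂⠒⠒⣿

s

⠀⠀⠀⠂⠂⠒⠂⠒⣿
⠀⠀⠂⠂⣿⣿⠒⣿⠒
⠀⠀⠴⠒⠂⠂⠂⠿⠿
⠀⠀⣿⠒⠂⠒⠴⣿⣿
⠀⠀⣿⠿⣾⠴⠿⠴⠴
⠀⠀⠒⠴⠿⠂⠂⠴⠴
⠀⠀⠴⠒⠂⠂⣿⠂⠴
⠀⠀⠴⠂⠒⠂⠒⠒⣿
⠀⠀⠒⠿⠴⠿⠂⠒⣿

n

⠀⠀⠀⠀⠒⣿⠂⠒⠒
⠀⠀⠀⠂⠂⠒⠂⠒⣿
⠀⠀⠂⠂⣿⣿⠒⣿⠒
⠀⠀⠴⠒⠂⠂⠂⠿⠿
⠀⠀⣿⠒⣾⠒⠴⣿⣿
⠀⠀⣿⠿⣿⠴⠿⠴⠴
⠀⠀⠒⠴⠿⠂⠂⠴⠴
⠀⠀⠴⠒⠂⠂⣿⠂⠴
⠀⠀⠴⠂⠒⠂⠒⠒⣿

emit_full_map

⠀⠀⠒⣿⠂⠒⠒⣿⠒⠂⠀⠀
⠀⠂⠂⠒⠂⠒⣿⠴⠒⠂⠀⠀
⠂⠂⣿⣿⠒⣿⠒⣿⠒⠿⠀⠀
⠴⠒⠂⠂⠂⠿⠿⠂⠒⠒⠀⠀
⣿⠒⣾⠒⠴⣿⣿⠒⠒⠒⣿⠂
⣿⠿⣿⠴⠿⠴⠴⠒⠒⠿⠒⠂
⠒⠴⠿⠂⠂⠴⠴⠒⠂⠂⠒⠒
⠴⠒⠂⠂⣿⠂⠴⠿⠿⠒⠒⠂
⠴⠂⠒⠂⠒⠒⣿⠴⠂⠒⣿⣿
⠒⠿⠴⠿⠂⠒⣿⠒⠒⠒⣿⠴

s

⠀⠀⠀⠂⠂⠒⠂⠒⣿
⠀⠀⠂⠂⣿⣿⠒⣿⠒
⠀⠀⠴⠒⠂⠂⠂⠿⠿
⠀⠀⣿⠒⠂⠒⠴⣿⣿
⠀⠀⣿⠿⣾⠴⠿⠴⠴
⠀⠀⠒⠴⠿⠂⠂⠴⠴
⠀⠀⠴⠒⠂⠂⣿⠂⠴
⠀⠀⠴⠂⠒⠂⠒⠒⣿
⠀⠀⠒⠿⠴⠿⠂⠒⣿


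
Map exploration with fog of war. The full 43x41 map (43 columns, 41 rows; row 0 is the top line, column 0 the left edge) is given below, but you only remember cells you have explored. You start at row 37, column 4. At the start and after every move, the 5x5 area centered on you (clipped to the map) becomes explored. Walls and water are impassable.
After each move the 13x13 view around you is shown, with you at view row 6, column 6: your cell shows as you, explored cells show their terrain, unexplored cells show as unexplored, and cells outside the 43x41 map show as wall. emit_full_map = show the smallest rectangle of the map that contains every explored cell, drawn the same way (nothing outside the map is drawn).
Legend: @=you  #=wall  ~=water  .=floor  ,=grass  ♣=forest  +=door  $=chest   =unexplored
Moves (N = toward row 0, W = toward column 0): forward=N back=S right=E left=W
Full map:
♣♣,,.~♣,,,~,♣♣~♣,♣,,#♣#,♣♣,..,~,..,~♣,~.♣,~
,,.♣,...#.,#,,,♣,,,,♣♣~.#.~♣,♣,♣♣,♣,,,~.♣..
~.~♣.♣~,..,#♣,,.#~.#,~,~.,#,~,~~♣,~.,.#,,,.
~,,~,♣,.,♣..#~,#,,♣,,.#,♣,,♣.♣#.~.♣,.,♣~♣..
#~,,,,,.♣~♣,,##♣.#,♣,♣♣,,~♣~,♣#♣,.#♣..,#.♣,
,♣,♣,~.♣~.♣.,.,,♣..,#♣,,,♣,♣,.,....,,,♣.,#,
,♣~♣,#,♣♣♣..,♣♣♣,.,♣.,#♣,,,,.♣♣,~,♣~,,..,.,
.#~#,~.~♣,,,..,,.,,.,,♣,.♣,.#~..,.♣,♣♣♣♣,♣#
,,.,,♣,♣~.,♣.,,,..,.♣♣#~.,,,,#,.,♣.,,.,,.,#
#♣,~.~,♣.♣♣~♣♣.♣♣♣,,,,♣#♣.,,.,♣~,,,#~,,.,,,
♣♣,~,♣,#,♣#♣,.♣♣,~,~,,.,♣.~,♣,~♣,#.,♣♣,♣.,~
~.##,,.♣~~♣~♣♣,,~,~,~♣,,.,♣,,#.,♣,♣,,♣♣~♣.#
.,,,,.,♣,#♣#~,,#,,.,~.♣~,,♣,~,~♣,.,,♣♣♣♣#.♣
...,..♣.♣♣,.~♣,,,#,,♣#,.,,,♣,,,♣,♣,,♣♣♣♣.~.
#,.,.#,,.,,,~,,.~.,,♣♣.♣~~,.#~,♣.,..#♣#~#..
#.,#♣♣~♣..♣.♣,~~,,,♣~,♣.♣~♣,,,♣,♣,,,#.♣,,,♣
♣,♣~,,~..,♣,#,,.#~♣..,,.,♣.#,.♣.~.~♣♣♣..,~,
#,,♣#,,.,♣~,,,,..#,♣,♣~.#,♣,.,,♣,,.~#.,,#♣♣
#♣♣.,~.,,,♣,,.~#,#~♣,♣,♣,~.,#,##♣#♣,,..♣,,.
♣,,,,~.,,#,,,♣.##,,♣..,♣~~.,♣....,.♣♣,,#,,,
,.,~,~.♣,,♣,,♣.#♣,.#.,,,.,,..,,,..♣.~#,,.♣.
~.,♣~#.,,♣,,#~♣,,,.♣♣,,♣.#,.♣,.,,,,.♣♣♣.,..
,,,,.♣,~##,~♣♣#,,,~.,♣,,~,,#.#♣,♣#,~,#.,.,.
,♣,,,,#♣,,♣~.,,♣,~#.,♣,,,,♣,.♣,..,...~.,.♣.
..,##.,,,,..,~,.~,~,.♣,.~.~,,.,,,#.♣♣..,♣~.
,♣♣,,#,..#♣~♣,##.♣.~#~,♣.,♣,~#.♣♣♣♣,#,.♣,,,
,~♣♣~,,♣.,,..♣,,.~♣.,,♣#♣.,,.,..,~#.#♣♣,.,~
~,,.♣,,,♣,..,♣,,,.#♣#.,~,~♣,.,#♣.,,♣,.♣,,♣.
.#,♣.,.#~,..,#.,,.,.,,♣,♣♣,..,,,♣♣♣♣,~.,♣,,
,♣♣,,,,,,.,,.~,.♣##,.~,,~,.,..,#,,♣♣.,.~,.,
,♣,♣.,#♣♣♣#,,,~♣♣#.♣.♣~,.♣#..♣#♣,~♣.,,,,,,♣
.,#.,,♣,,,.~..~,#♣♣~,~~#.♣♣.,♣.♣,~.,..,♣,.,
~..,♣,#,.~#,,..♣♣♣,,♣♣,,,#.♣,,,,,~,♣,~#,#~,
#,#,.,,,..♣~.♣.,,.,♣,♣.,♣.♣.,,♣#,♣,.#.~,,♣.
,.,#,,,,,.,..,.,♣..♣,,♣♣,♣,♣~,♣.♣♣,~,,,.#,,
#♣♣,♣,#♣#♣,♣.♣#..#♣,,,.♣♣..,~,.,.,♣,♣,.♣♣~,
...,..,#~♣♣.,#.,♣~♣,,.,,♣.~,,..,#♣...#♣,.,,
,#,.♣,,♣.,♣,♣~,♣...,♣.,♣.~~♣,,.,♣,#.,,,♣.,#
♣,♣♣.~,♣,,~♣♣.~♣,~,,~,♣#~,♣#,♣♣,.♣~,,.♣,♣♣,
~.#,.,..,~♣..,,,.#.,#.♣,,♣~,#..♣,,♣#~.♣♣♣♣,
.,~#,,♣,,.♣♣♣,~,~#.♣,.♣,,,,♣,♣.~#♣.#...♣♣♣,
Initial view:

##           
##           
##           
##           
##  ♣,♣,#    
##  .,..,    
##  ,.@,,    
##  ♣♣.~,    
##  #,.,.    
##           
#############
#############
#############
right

#            
#            
#            
#            
#  ♣,♣,#♣    
#  .,..,#    
#  ,.♣@,♣    
#  ♣♣.~,♣    
#  #,.,..    
#            
#############
#############
#############

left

##           
##           
##           
##           
##  ♣,♣,#♣   
##  .,..,#   
##  ,.@,,♣   
##  ♣♣.~,♣   
##  #,.,..   
##           
#############
#############
#############

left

###          
###          
###          
###          
### ♣♣,♣,#♣  
### ..,..,#  
### #,@♣,,♣  
### ,♣♣.~,♣  
### .#,.,..  
###          
#############
#############
#############

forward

###          
###          
###          
###          
### .,#,,    
### ♣♣,♣,#♣  
### ..@..,#  
### #,.♣,,♣  
### ,♣♣.~,♣  
### .#,.,..  
###          
#############
#############

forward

###          
###          
###          
###          
### ,#,.,    
### .,#,,    
### ♣♣@♣,#♣  
### ..,..,#  
### #,.♣,,♣  
### ,♣♣.~,♣  
### .#,.,..  
###          
#############

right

##           
##           
##           
##           
## ,#,.,,    
## .,#,,,    
## ♣♣,@,#♣   
## ..,..,#   
## #,.♣,,♣   
## ,♣♣.~,♣   
## .#,.,..   
##           
#############

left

###          
###          
###          
###          
### ,#,.,,   
### .,#,,,   
### ♣♣@♣,#♣  
### ..,..,#  
### #,.♣,,♣  
### ,♣♣.~,♣  
### .#,.,..  
###          
#############

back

###          
###          
###          
### ,#,.,,   
### .,#,,,   
### ♣♣,♣,#♣  
### ..@..,#  
### #,.♣,,♣  
### ,♣♣.~,♣  
### .#,.,..  
###          
#############
#############

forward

###          
###          
###          
###          
### ,#,.,,   
### .,#,,,   
### ♣♣@♣,#♣  
### ..,..,#  
### #,.♣,,♣  
### ,♣♣.~,♣  
### .#,.,..  
###          
#############

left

####         
####         
####         
####         
#####,#,.,,  
####,.,#,,,  
#####♣@,♣,#♣ 
####...,..,# 
####,#,.♣,,♣ 
#### ,♣♣.~,♣ 
#### .#,.,.. 
####         
#############

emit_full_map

#,#,.,, 
,.,#,,, 
#♣@,♣,#♣
...,..,#
,#,.♣,,♣
 ,♣♣.~,♣
 .#,.,..

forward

####         
####         
####         
####         
####~..,♣    
#####,#,.,,  
####,.@#,,,  
#####♣♣,♣,#♣ 
####...,..,# 
####,#,.♣,,♣ 
#### ,♣♣.~,♣ 
#### .#,.,.. 
####         

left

#####        
#####        
#####        
#####        
#####~..,♣   
######,#,.,, 
#####,@,#,,, 
######♣♣,♣,#♣
#####...,..,#
#####,#,.♣,,♣
##### ,♣♣.~,♣
##### .#,.,..
#####        

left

######       
######       
######       
######       
######~..,♣  
#######,#,.,,
######@.,#,,,
#######♣♣,♣,#
######...,..,
######,#,.♣,,
###### ,♣♣.~,
###### .#,.,.
######       

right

#####        
#####        
#####        
#####        
#####~..,♣   
######,#,.,, 
#####,@,#,,, 
######♣♣,♣,#♣
#####...,..,#
#####,#,.♣,,♣
##### ,♣♣.~,♣
##### .#,.,..
#####        

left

######       
######       
######       
######       
######~..,♣  
#######,#,.,,
######@.,#,,,
#######♣♣,♣,#
######...,..,
######,#,.♣,,
###### ,♣♣.~,
###### .#,.,.
######       


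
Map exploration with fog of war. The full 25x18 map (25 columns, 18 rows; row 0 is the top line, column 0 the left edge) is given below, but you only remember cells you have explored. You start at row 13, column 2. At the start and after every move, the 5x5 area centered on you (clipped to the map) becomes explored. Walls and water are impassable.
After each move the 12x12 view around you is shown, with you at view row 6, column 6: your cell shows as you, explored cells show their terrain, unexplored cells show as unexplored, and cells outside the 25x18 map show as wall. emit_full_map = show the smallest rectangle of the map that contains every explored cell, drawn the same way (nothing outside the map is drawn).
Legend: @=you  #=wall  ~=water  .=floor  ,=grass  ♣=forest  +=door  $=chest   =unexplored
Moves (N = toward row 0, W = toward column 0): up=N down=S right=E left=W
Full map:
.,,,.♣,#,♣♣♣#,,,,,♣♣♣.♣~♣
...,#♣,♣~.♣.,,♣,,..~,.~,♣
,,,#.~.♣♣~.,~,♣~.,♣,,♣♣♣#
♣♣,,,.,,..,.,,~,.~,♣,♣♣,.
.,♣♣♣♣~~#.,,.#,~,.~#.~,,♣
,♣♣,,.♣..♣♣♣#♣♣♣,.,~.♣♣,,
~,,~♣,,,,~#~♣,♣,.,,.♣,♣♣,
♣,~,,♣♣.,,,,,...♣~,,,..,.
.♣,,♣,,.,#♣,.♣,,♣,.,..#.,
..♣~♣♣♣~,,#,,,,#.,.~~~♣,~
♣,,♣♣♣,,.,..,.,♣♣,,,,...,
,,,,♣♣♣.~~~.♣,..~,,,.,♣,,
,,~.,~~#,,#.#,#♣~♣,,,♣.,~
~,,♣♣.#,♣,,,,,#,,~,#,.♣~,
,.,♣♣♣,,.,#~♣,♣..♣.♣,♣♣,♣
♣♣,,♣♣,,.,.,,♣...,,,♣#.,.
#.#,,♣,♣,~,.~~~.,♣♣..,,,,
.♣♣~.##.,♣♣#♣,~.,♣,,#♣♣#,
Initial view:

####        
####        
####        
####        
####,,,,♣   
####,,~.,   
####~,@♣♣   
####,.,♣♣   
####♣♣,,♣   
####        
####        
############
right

###         
###         
###         
###         
###,,,,♣♣   
###,,~.,~   
###~,,@♣.   
###,.,♣♣♣   
###♣♣,,♣♣   
###         
###         
############

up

###         
###         
###         
###         
### ,,♣♣♣   
###,,,,♣♣   
###,,~@,~   
###~,,♣♣.   
###,.,♣♣♣   
###♣♣,,♣♣   
###         
###         

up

###         
###         
###         
###         
### .♣~♣♣   
### ,,♣♣♣   
###,,,@♣♣   
###,,~.,~   
###~,,♣♣.   
###,.,♣♣♣   
###♣♣,,♣♣   
###         

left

####        
####        
####        
####        
####..♣~♣♣  
####♣,,♣♣♣  
####,,@,♣♣  
####,,~.,~  
####~,,♣♣.  
####,.,♣♣♣  
####♣♣,,♣♣  
####        

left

#####       
#####       
#####       
#####       
#####..♣~♣♣ 
#####♣,,♣♣♣ 
#####,@,,♣♣ 
#####,,~.,~ 
#####~,,♣♣. 
#####,.,♣♣♣ 
#####♣♣,,♣♣ 
#####       

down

#####       
#####       
#####       
#####..♣~♣♣ 
#####♣,,♣♣♣ 
#####,,,,♣♣ 
#####,@~.,~ 
#####~,,♣♣. 
#####,.,♣♣♣ 
#####♣♣,,♣♣ 
#####       
#####       

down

#####       
#####       
#####..♣~♣♣ 
#####♣,,♣♣♣ 
#####,,,,♣♣ 
#####,,~.,~ 
#####~@,♣♣. 
#####,.,♣♣♣ 
#####♣♣,,♣♣ 
#####       
#####       
############

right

####        
####        
####..♣~♣♣  
####♣,,♣♣♣  
####,,,,♣♣  
####,,~.,~  
####~,@♣♣.  
####,.,♣♣♣  
####♣♣,,♣♣  
####        
####        
############

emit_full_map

..♣~♣♣
♣,,♣♣♣
,,,,♣♣
,,~.,~
~,@♣♣.
,.,♣♣♣
♣♣,,♣♣

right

###         
###         
###..♣~♣♣   
###♣,,♣♣♣   
###,,,,♣♣   
###,,~.,~   
###~,,@♣.   
###,.,♣♣♣   
###♣♣,,♣♣   
###         
###         
############

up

###         
###         
###         
###..♣~♣♣   
###♣,,♣♣♣   
###,,,,♣♣   
###,,~@,~   
###~,,♣♣.   
###,.,♣♣♣   
###♣♣,,♣♣   
###         
###         

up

###         
###         
###         
###         
###..♣~♣♣   
###♣,,♣♣♣   
###,,,@♣♣   
###,,~.,~   
###~,,♣♣.   
###,.,♣♣♣   
###♣♣,,♣♣   
###         

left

####        
####        
####        
####        
####..♣~♣♣  
####♣,,♣♣♣  
####,,@,♣♣  
####,,~.,~  
####~,,♣♣.  
####,.,♣♣♣  
####♣♣,,♣♣  
####        

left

#####       
#####       
#####       
#####       
#####..♣~♣♣ 
#####♣,,♣♣♣ 
#####,@,,♣♣ 
#####,,~.,~ 
#####~,,♣♣. 
#####,.,♣♣♣ 
#####♣♣,,♣♣ 
#####       

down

#####       
#####       
#####       
#####..♣~♣♣ 
#####♣,,♣♣♣ 
#####,,,,♣♣ 
#####,@~.,~ 
#####~,,♣♣. 
#####,.,♣♣♣ 
#####♣♣,,♣♣ 
#####       
#####       

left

######      
######      
######      
######..♣~♣♣
######♣,,♣♣♣
######,,,,♣♣
######@,~.,~
######~,,♣♣.
######,.,♣♣♣
######♣♣,,♣♣
######      
######      

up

######      
######      
######      
######      
######..♣~♣♣
######♣,,♣♣♣
######@,,,♣♣
######,,~.,~
######~,,♣♣.
######,.,♣♣♣
######♣♣,,♣♣
######      


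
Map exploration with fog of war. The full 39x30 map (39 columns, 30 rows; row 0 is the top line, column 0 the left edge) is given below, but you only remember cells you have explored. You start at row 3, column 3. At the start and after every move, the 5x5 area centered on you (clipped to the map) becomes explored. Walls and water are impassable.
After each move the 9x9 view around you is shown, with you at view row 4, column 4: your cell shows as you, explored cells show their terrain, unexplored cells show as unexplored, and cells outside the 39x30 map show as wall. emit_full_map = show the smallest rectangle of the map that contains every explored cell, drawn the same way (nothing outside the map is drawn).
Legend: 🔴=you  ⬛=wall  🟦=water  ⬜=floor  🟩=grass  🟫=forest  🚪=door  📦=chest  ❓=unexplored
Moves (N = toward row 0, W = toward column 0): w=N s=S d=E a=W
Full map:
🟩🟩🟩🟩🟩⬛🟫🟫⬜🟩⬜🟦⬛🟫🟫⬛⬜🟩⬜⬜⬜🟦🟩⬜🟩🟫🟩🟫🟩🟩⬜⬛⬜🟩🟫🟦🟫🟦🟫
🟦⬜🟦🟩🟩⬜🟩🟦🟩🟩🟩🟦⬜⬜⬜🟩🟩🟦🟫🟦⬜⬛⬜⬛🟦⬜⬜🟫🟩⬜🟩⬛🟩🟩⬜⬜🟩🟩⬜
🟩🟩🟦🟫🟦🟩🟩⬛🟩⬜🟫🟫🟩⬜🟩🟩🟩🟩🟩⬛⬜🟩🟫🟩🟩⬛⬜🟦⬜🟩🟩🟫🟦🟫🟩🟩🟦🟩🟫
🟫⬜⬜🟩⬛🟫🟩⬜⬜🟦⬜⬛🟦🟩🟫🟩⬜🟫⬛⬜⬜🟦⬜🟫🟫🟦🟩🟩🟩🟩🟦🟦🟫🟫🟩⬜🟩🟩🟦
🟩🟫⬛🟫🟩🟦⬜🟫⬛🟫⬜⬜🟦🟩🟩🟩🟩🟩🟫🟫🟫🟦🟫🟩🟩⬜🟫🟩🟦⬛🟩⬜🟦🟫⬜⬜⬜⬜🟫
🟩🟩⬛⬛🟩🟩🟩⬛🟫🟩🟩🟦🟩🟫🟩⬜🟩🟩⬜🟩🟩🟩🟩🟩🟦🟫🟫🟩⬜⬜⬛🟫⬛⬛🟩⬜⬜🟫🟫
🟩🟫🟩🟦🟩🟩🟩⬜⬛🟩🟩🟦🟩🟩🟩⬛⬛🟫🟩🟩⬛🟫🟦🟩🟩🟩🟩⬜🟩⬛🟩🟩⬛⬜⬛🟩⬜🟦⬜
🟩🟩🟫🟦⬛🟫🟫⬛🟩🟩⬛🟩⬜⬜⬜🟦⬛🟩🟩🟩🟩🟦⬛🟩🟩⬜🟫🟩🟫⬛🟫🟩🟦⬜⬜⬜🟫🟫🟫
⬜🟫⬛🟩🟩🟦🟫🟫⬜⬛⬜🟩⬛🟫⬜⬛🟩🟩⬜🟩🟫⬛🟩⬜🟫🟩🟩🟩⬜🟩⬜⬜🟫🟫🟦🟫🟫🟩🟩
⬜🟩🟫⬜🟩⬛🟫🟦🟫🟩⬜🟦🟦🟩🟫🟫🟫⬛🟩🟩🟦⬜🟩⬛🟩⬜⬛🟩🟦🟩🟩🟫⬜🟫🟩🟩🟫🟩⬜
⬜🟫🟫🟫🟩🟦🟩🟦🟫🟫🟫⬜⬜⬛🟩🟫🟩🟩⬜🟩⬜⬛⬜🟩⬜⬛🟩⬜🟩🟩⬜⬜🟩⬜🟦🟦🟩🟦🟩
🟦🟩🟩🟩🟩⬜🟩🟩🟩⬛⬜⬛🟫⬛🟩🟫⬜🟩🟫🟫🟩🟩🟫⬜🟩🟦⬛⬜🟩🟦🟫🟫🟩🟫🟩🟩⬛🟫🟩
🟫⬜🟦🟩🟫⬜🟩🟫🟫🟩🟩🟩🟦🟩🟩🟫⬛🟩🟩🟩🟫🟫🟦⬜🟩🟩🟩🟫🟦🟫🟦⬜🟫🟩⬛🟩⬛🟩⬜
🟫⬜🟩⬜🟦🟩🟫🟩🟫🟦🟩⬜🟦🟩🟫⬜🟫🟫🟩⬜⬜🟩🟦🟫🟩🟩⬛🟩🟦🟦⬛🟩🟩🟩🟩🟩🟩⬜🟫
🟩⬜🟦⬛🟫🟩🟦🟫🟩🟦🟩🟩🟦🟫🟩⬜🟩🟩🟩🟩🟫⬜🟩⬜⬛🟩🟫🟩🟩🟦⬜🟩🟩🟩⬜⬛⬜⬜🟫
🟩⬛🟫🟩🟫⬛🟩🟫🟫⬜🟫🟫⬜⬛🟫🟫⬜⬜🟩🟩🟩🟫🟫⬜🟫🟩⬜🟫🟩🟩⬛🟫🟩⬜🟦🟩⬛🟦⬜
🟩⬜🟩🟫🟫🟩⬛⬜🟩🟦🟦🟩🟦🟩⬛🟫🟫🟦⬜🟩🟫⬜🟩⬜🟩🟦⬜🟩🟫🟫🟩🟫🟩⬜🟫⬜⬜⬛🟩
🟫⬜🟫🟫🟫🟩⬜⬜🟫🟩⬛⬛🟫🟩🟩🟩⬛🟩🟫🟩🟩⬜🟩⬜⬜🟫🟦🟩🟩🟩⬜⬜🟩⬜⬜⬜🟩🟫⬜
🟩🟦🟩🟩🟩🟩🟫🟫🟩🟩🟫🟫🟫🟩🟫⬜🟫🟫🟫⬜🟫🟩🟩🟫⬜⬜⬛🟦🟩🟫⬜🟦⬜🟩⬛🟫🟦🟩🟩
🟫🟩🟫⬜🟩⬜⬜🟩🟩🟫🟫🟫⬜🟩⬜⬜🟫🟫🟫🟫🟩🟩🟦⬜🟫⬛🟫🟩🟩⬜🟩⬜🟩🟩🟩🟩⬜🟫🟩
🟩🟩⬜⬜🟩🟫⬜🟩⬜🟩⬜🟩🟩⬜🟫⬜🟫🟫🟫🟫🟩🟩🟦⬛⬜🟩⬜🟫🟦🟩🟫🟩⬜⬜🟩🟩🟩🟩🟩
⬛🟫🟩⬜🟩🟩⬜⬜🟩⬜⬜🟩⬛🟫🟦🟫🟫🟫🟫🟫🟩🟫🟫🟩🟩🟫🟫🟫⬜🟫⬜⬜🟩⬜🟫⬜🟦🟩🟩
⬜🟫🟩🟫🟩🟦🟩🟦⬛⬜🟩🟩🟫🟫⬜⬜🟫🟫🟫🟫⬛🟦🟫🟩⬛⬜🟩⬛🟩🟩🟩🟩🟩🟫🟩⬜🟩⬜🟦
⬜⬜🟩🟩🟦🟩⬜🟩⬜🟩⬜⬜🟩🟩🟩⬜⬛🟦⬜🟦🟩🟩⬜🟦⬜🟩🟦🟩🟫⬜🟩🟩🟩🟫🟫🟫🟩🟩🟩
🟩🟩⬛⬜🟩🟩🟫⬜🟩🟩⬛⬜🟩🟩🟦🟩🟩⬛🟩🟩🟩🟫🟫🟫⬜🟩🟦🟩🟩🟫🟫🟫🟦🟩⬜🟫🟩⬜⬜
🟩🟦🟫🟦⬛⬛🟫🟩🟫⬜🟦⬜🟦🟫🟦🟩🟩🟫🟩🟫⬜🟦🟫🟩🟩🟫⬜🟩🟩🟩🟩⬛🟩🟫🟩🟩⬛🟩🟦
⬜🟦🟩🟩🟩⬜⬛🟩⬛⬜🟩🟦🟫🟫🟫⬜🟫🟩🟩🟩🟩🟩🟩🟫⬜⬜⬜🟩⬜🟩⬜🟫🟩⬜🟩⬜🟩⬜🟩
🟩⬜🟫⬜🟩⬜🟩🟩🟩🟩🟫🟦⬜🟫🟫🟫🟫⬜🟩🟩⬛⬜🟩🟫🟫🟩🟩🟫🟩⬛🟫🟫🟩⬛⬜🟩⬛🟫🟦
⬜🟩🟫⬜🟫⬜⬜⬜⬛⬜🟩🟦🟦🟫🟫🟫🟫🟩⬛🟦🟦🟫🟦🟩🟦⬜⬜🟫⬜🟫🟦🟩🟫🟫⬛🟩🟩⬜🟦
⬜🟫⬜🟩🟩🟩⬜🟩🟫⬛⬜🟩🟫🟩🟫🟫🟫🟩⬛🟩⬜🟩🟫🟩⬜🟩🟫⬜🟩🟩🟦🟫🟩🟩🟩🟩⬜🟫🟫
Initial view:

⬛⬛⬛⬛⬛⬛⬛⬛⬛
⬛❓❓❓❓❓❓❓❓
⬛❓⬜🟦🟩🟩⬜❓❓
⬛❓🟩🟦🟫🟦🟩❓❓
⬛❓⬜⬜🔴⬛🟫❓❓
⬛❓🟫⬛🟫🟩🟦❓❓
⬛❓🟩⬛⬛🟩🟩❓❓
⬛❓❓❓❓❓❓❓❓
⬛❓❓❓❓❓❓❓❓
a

⬛⬛⬛⬛⬛⬛⬛⬛⬛
⬛⬛❓❓❓❓❓❓❓
⬛⬛🟦⬜🟦🟩🟩⬜❓
⬛⬛🟩🟩🟦🟫🟦🟩❓
⬛⬛🟫⬜🔴🟩⬛🟫❓
⬛⬛🟩🟫⬛🟫🟩🟦❓
⬛⬛🟩🟩⬛⬛🟩🟩❓
⬛⬛❓❓❓❓❓❓❓
⬛⬛❓❓❓❓❓❓❓

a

⬛⬛⬛⬛⬛⬛⬛⬛⬛
⬛⬛⬛❓❓❓❓❓❓
⬛⬛⬛🟦⬜🟦🟩🟩⬜
⬛⬛⬛🟩🟩🟦🟫🟦🟩
⬛⬛⬛🟫🔴⬜🟩⬛🟫
⬛⬛⬛🟩🟫⬛🟫🟩🟦
⬛⬛⬛🟩🟩⬛⬛🟩🟩
⬛⬛⬛❓❓❓❓❓❓
⬛⬛⬛❓❓❓❓❓❓

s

⬛⬛⬛❓❓❓❓❓❓
⬛⬛⬛🟦⬜🟦🟩🟩⬜
⬛⬛⬛🟩🟩🟦🟫🟦🟩
⬛⬛⬛🟫⬜⬜🟩⬛🟫
⬛⬛⬛🟩🔴⬛🟫🟩🟦
⬛⬛⬛🟩🟩⬛⬛🟩🟩
⬛⬛⬛🟩🟫🟩🟦❓❓
⬛⬛⬛❓❓❓❓❓❓
⬛⬛⬛❓❓❓❓❓❓

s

⬛⬛⬛🟦⬜🟦🟩🟩⬜
⬛⬛⬛🟩🟩🟦🟫🟦🟩
⬛⬛⬛🟫⬜⬜🟩⬛🟫
⬛⬛⬛🟩🟫⬛🟫🟩🟦
⬛⬛⬛🟩🔴⬛⬛🟩🟩
⬛⬛⬛🟩🟫🟩🟦❓❓
⬛⬛⬛🟩🟩🟫🟦❓❓
⬛⬛⬛❓❓❓❓❓❓
⬛⬛⬛❓❓❓❓❓❓

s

⬛⬛⬛🟩🟩🟦🟫🟦🟩
⬛⬛⬛🟫⬜⬜🟩⬛🟫
⬛⬛⬛🟩🟫⬛🟫🟩🟦
⬛⬛⬛🟩🟩⬛⬛🟩🟩
⬛⬛⬛🟩🔴🟩🟦❓❓
⬛⬛⬛🟩🟩🟫🟦❓❓
⬛⬛⬛⬜🟫⬛🟩❓❓
⬛⬛⬛❓❓❓❓❓❓
⬛⬛⬛❓❓❓❓❓❓

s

⬛⬛⬛🟫⬜⬜🟩⬛🟫
⬛⬛⬛🟩🟫⬛🟫🟩🟦
⬛⬛⬛🟩🟩⬛⬛🟩🟩
⬛⬛⬛🟩🟫🟩🟦❓❓
⬛⬛⬛🟩🔴🟫🟦❓❓
⬛⬛⬛⬜🟫⬛🟩❓❓
⬛⬛⬛⬜🟩🟫⬜❓❓
⬛⬛⬛❓❓❓❓❓❓
⬛⬛⬛❓❓❓❓❓❓

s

⬛⬛⬛🟩🟫⬛🟫🟩🟦
⬛⬛⬛🟩🟩⬛⬛🟩🟩
⬛⬛⬛🟩🟫🟩🟦❓❓
⬛⬛⬛🟩🟩🟫🟦❓❓
⬛⬛⬛⬜🔴⬛🟩❓❓
⬛⬛⬛⬜🟩🟫⬜❓❓
⬛⬛⬛⬜🟫🟫🟫❓❓
⬛⬛⬛❓❓❓❓❓❓
⬛⬛⬛❓❓❓❓❓❓

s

⬛⬛⬛🟩🟩⬛⬛🟩🟩
⬛⬛⬛🟩🟫🟩🟦❓❓
⬛⬛⬛🟩🟩🟫🟦❓❓
⬛⬛⬛⬜🟫⬛🟩❓❓
⬛⬛⬛⬜🔴🟫⬜❓❓
⬛⬛⬛⬜🟫🟫🟫❓❓
⬛⬛⬛🟦🟩🟩🟩❓❓
⬛⬛⬛❓❓❓❓❓❓
⬛⬛⬛❓❓❓❓❓❓

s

⬛⬛⬛🟩🟫🟩🟦❓❓
⬛⬛⬛🟩🟩🟫🟦❓❓
⬛⬛⬛⬜🟫⬛🟩❓❓
⬛⬛⬛⬜🟩🟫⬜❓❓
⬛⬛⬛⬜🔴🟫🟫❓❓
⬛⬛⬛🟦🟩🟩🟩❓❓
⬛⬛⬛🟫⬜🟦🟩❓❓
⬛⬛⬛❓❓❓❓❓❓
⬛⬛⬛❓❓❓❓❓❓

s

⬛⬛⬛🟩🟩🟫🟦❓❓
⬛⬛⬛⬜🟫⬛🟩❓❓
⬛⬛⬛⬜🟩🟫⬜❓❓
⬛⬛⬛⬜🟫🟫🟫❓❓
⬛⬛⬛🟦🔴🟩🟩❓❓
⬛⬛⬛🟫⬜🟦🟩❓❓
⬛⬛⬛🟫⬜🟩⬜❓❓
⬛⬛⬛❓❓❓❓❓❓
⬛⬛⬛❓❓❓❓❓❓

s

⬛⬛⬛⬜🟫⬛🟩❓❓
⬛⬛⬛⬜🟩🟫⬜❓❓
⬛⬛⬛⬜🟫🟫🟫❓❓
⬛⬛⬛🟦🟩🟩🟩❓❓
⬛⬛⬛🟫🔴🟦🟩❓❓
⬛⬛⬛🟫⬜🟩⬜❓❓
⬛⬛⬛🟩⬜🟦⬛❓❓
⬛⬛⬛❓❓❓❓❓❓
⬛⬛⬛❓❓❓❓❓❓

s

⬛⬛⬛⬜🟩🟫⬜❓❓
⬛⬛⬛⬜🟫🟫🟫❓❓
⬛⬛⬛🟦🟩🟩🟩❓❓
⬛⬛⬛🟫⬜🟦🟩❓❓
⬛⬛⬛🟫🔴🟩⬜❓❓
⬛⬛⬛🟩⬜🟦⬛❓❓
⬛⬛⬛🟩⬛🟫🟩❓❓
⬛⬛⬛❓❓❓❓❓❓
⬛⬛⬛❓❓❓❓❓❓

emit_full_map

🟦⬜🟦🟩🟩⬜
🟩🟩🟦🟫🟦🟩
🟫⬜⬜🟩⬛🟫
🟩🟫⬛🟫🟩🟦
🟩🟩⬛⬛🟩🟩
🟩🟫🟩🟦❓❓
🟩🟩🟫🟦❓❓
⬜🟫⬛🟩❓❓
⬜🟩🟫⬜❓❓
⬜🟫🟫🟫❓❓
🟦🟩🟩🟩❓❓
🟫⬜🟦🟩❓❓
🟫🔴🟩⬜❓❓
🟩⬜🟦⬛❓❓
🟩⬛🟫🟩❓❓

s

⬛⬛⬛⬜🟫🟫🟫❓❓
⬛⬛⬛🟦🟩🟩🟩❓❓
⬛⬛⬛🟫⬜🟦🟩❓❓
⬛⬛⬛🟫⬜🟩⬜❓❓
⬛⬛⬛🟩🔴🟦⬛❓❓
⬛⬛⬛🟩⬛🟫🟩❓❓
⬛⬛⬛🟩⬜🟩🟫❓❓
⬛⬛⬛❓❓❓❓❓❓
⬛⬛⬛❓❓❓❓❓❓

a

⬛⬛⬛⬛⬜🟫🟫🟫❓
⬛⬛⬛⬛🟦🟩🟩🟩❓
⬛⬛⬛⬛🟫⬜🟦🟩❓
⬛⬛⬛⬛🟫⬜🟩⬜❓
⬛⬛⬛⬛🔴⬜🟦⬛❓
⬛⬛⬛⬛🟩⬛🟫🟩❓
⬛⬛⬛⬛🟩⬜🟩🟫❓
⬛⬛⬛⬛❓❓❓❓❓
⬛⬛⬛⬛❓❓❓❓❓

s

⬛⬛⬛⬛🟦🟩🟩🟩❓
⬛⬛⬛⬛🟫⬜🟦🟩❓
⬛⬛⬛⬛🟫⬜🟩⬜❓
⬛⬛⬛⬛🟩⬜🟦⬛❓
⬛⬛⬛⬛🔴⬛🟫🟩❓
⬛⬛⬛⬛🟩⬜🟩🟫❓
⬛⬛⬛⬛🟫⬜🟫❓❓
⬛⬛⬛⬛❓❓❓❓❓
⬛⬛⬛⬛❓❓❓❓❓

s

⬛⬛⬛⬛🟫⬜🟦🟩❓
⬛⬛⬛⬛🟫⬜🟩⬜❓
⬛⬛⬛⬛🟩⬜🟦⬛❓
⬛⬛⬛⬛🟩⬛🟫🟩❓
⬛⬛⬛⬛🔴⬜🟩🟫❓
⬛⬛⬛⬛🟫⬜🟫❓❓
⬛⬛⬛⬛🟩🟦🟩❓❓
⬛⬛⬛⬛❓❓❓❓❓
⬛⬛⬛⬛❓❓❓❓❓

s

⬛⬛⬛⬛🟫⬜🟩⬜❓
⬛⬛⬛⬛🟩⬜🟦⬛❓
⬛⬛⬛⬛🟩⬛🟫🟩❓
⬛⬛⬛⬛🟩⬜🟩🟫❓
⬛⬛⬛⬛🔴⬜🟫❓❓
⬛⬛⬛⬛🟩🟦🟩❓❓
⬛⬛⬛⬛🟫🟩🟫❓❓
⬛⬛⬛⬛❓❓❓❓❓
⬛⬛⬛⬛❓❓❓❓❓

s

⬛⬛⬛⬛🟩⬜🟦⬛❓
⬛⬛⬛⬛🟩⬛🟫🟩❓
⬛⬛⬛⬛🟩⬜🟩🟫❓
⬛⬛⬛⬛🟫⬜🟫❓❓
⬛⬛⬛⬛🔴🟦🟩❓❓
⬛⬛⬛⬛🟫🟩🟫❓❓
⬛⬛⬛⬛🟩🟩⬜❓❓
⬛⬛⬛⬛❓❓❓❓❓
⬛⬛⬛⬛❓❓❓❓❓

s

⬛⬛⬛⬛🟩⬛🟫🟩❓
⬛⬛⬛⬛🟩⬜🟩🟫❓
⬛⬛⬛⬛🟫⬜🟫❓❓
⬛⬛⬛⬛🟩🟦🟩❓❓
⬛⬛⬛⬛🔴🟩🟫❓❓
⬛⬛⬛⬛🟩🟩⬜❓❓
⬛⬛⬛⬛⬛🟫🟩❓❓
⬛⬛⬛⬛❓❓❓❓❓
⬛⬛⬛⬛❓❓❓❓❓

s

⬛⬛⬛⬛🟩⬜🟩🟫❓
⬛⬛⬛⬛🟫⬜🟫❓❓
⬛⬛⬛⬛🟩🟦🟩❓❓
⬛⬛⬛⬛🟫🟩🟫❓❓
⬛⬛⬛⬛🔴🟩⬜❓❓
⬛⬛⬛⬛⬛🟫🟩❓❓
⬛⬛⬛⬛⬜🟫🟩❓❓
⬛⬛⬛⬛❓❓❓❓❓
⬛⬛⬛⬛❓❓❓❓❓

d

⬛⬛⬛🟩⬜🟩🟫❓❓
⬛⬛⬛🟫⬜🟫❓❓❓
⬛⬛⬛🟩🟦🟩🟩❓❓
⬛⬛⬛🟫🟩🟫⬜❓❓
⬛⬛⬛🟩🔴⬜⬜❓❓
⬛⬛⬛⬛🟫🟩⬜❓❓
⬛⬛⬛⬜🟫🟩🟫❓❓
⬛⬛⬛❓❓❓❓❓❓
⬛⬛⬛❓❓❓❓❓❓

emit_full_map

🟦⬜🟦🟩🟩⬜
🟩🟩🟦🟫🟦🟩
🟫⬜⬜🟩⬛🟫
🟩🟫⬛🟫🟩🟦
🟩🟩⬛⬛🟩🟩
🟩🟫🟩🟦❓❓
🟩🟩🟫🟦❓❓
⬜🟫⬛🟩❓❓
⬜🟩🟫⬜❓❓
⬜🟫🟫🟫❓❓
🟦🟩🟩🟩❓❓
🟫⬜🟦🟩❓❓
🟫⬜🟩⬜❓❓
🟩⬜🟦⬛❓❓
🟩⬛🟫🟩❓❓
🟩⬜🟩🟫❓❓
🟫⬜🟫❓❓❓
🟩🟦🟩🟩❓❓
🟫🟩🟫⬜❓❓
🟩🔴⬜⬜❓❓
⬛🟫🟩⬜❓❓
⬜🟫🟩🟫❓❓

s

⬛⬛⬛🟫⬜🟫❓❓❓
⬛⬛⬛🟩🟦🟩🟩❓❓
⬛⬛⬛🟫🟩🟫⬜❓❓
⬛⬛⬛🟩🟩⬜⬜❓❓
⬛⬛⬛⬛🔴🟩⬜❓❓
⬛⬛⬛⬜🟫🟩🟫❓❓
⬛⬛⬛⬜⬜🟩🟩❓❓
⬛⬛⬛❓❓❓❓❓❓
⬛⬛⬛❓❓❓❓❓❓

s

⬛⬛⬛🟩🟦🟩🟩❓❓
⬛⬛⬛🟫🟩🟫⬜❓❓
⬛⬛⬛🟩🟩⬜⬜❓❓
⬛⬛⬛⬛🟫🟩⬜❓❓
⬛⬛⬛⬜🔴🟩🟫❓❓
⬛⬛⬛⬜⬜🟩🟩❓❓
⬛⬛⬛🟩🟩⬛⬜❓❓
⬛⬛⬛❓❓❓❓❓❓
⬛⬛⬛❓❓❓❓❓❓

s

⬛⬛⬛🟫🟩🟫⬜❓❓
⬛⬛⬛🟩🟩⬜⬜❓❓
⬛⬛⬛⬛🟫🟩⬜❓❓
⬛⬛⬛⬜🟫🟩🟫❓❓
⬛⬛⬛⬜🔴🟩🟩❓❓
⬛⬛⬛🟩🟩⬛⬜❓❓
⬛⬛⬛🟩🟦🟫🟦❓❓
⬛⬛⬛❓❓❓❓❓❓
⬛⬛⬛❓❓❓❓❓❓

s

⬛⬛⬛🟩🟩⬜⬜❓❓
⬛⬛⬛⬛🟫🟩⬜❓❓
⬛⬛⬛⬜🟫🟩🟫❓❓
⬛⬛⬛⬜⬜🟩🟩❓❓
⬛⬛⬛🟩🔴⬛⬜❓❓
⬛⬛⬛🟩🟦🟫🟦❓❓
⬛⬛⬛⬜🟦🟩🟩❓❓
⬛⬛⬛❓❓❓❓❓❓
⬛⬛⬛❓❓❓❓❓❓

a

⬛⬛⬛⬛🟩🟩⬜⬜❓
⬛⬛⬛⬛⬛🟫🟩⬜❓
⬛⬛⬛⬛⬜🟫🟩🟫❓
⬛⬛⬛⬛⬜⬜🟩🟩❓
⬛⬛⬛⬛🔴🟩⬛⬜❓
⬛⬛⬛⬛🟩🟦🟫🟦❓
⬛⬛⬛⬛⬜🟦🟩🟩❓
⬛⬛⬛⬛❓❓❓❓❓
⬛⬛⬛⬛❓❓❓❓❓

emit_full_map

🟦⬜🟦🟩🟩⬜
🟩🟩🟦🟫🟦🟩
🟫⬜⬜🟩⬛🟫
🟩🟫⬛🟫🟩🟦
🟩🟩⬛⬛🟩🟩
🟩🟫🟩🟦❓❓
🟩🟩🟫🟦❓❓
⬜🟫⬛🟩❓❓
⬜🟩🟫⬜❓❓
⬜🟫🟫🟫❓❓
🟦🟩🟩🟩❓❓
🟫⬜🟦🟩❓❓
🟫⬜🟩⬜❓❓
🟩⬜🟦⬛❓❓
🟩⬛🟫🟩❓❓
🟩⬜🟩🟫❓❓
🟫⬜🟫❓❓❓
🟩🟦🟩🟩❓❓
🟫🟩🟫⬜❓❓
🟩🟩⬜⬜❓❓
⬛🟫🟩⬜❓❓
⬜🟫🟩🟫❓❓
⬜⬜🟩🟩❓❓
🔴🟩⬛⬜❓❓
🟩🟦🟫🟦❓❓
⬜🟦🟩🟩❓❓

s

⬛⬛⬛⬛⬛🟫🟩⬜❓
⬛⬛⬛⬛⬜🟫🟩🟫❓
⬛⬛⬛⬛⬜⬜🟩🟩❓
⬛⬛⬛⬛🟩🟩⬛⬜❓
⬛⬛⬛⬛🔴🟦🟫🟦❓
⬛⬛⬛⬛⬜🟦🟩🟩❓
⬛⬛⬛⬛🟩⬜🟫❓❓
⬛⬛⬛⬛❓❓❓❓❓
⬛⬛⬛⬛❓❓❓❓❓

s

⬛⬛⬛⬛⬜🟫🟩🟫❓
⬛⬛⬛⬛⬜⬜🟩🟩❓
⬛⬛⬛⬛🟩🟩⬛⬜❓
⬛⬛⬛⬛🟩🟦🟫🟦❓
⬛⬛⬛⬛🔴🟦🟩🟩❓
⬛⬛⬛⬛🟩⬜🟫❓❓
⬛⬛⬛⬛⬜🟩🟫❓❓
⬛⬛⬛⬛❓❓❓❓❓
⬛⬛⬛⬛⬛⬛⬛⬛⬛

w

⬛⬛⬛⬛⬛🟫🟩⬜❓
⬛⬛⬛⬛⬜🟫🟩🟫❓
⬛⬛⬛⬛⬜⬜🟩🟩❓
⬛⬛⬛⬛🟩🟩⬛⬜❓
⬛⬛⬛⬛🔴🟦🟫🟦❓
⬛⬛⬛⬛⬜🟦🟩🟩❓
⬛⬛⬛⬛🟩⬜🟫❓❓
⬛⬛⬛⬛⬜🟩🟫❓❓
⬛⬛⬛⬛❓❓❓❓❓

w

⬛⬛⬛⬛🟩🟩⬜⬜❓
⬛⬛⬛⬛⬛🟫🟩⬜❓
⬛⬛⬛⬛⬜🟫🟩🟫❓
⬛⬛⬛⬛⬜⬜🟩🟩❓
⬛⬛⬛⬛🔴🟩⬛⬜❓
⬛⬛⬛⬛🟩🟦🟫🟦❓
⬛⬛⬛⬛⬜🟦🟩🟩❓
⬛⬛⬛⬛🟩⬜🟫❓❓
⬛⬛⬛⬛⬜🟩🟫❓❓

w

⬛⬛⬛⬛🟫🟩🟫⬜❓
⬛⬛⬛⬛🟩🟩⬜⬜❓
⬛⬛⬛⬛⬛🟫🟩⬜❓
⬛⬛⬛⬛⬜🟫🟩🟫❓
⬛⬛⬛⬛🔴⬜🟩🟩❓
⬛⬛⬛⬛🟩🟩⬛⬜❓
⬛⬛⬛⬛🟩🟦🟫🟦❓
⬛⬛⬛⬛⬜🟦🟩🟩❓
⬛⬛⬛⬛🟩⬜🟫❓❓

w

⬛⬛⬛⬛🟩🟦🟩🟩❓
⬛⬛⬛⬛🟫🟩🟫⬜❓
⬛⬛⬛⬛🟩🟩⬜⬜❓
⬛⬛⬛⬛⬛🟫🟩⬜❓
⬛⬛⬛⬛🔴🟫🟩🟫❓
⬛⬛⬛⬛⬜⬜🟩🟩❓
⬛⬛⬛⬛🟩🟩⬛⬜❓
⬛⬛⬛⬛🟩🟦🟫🟦❓
⬛⬛⬛⬛⬜🟦🟩🟩❓

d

⬛⬛⬛🟩🟦🟩🟩❓❓
⬛⬛⬛🟫🟩🟫⬜❓❓
⬛⬛⬛🟩🟩⬜⬜❓❓
⬛⬛⬛⬛🟫🟩⬜❓❓
⬛⬛⬛⬜🔴🟩🟫❓❓
⬛⬛⬛⬜⬜🟩🟩❓❓
⬛⬛⬛🟩🟩⬛⬜❓❓
⬛⬛⬛🟩🟦🟫🟦❓❓
⬛⬛⬛⬜🟦🟩🟩❓❓

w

⬛⬛⬛🟫⬜🟫❓❓❓
⬛⬛⬛🟩🟦🟩🟩❓❓
⬛⬛⬛🟫🟩🟫⬜❓❓
⬛⬛⬛🟩🟩⬜⬜❓❓
⬛⬛⬛⬛🔴🟩⬜❓❓
⬛⬛⬛⬜🟫🟩🟫❓❓
⬛⬛⬛⬜⬜🟩🟩❓❓
⬛⬛⬛🟩🟩⬛⬜❓❓
⬛⬛⬛🟩🟦🟫🟦❓❓

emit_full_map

🟦⬜🟦🟩🟩⬜
🟩🟩🟦🟫🟦🟩
🟫⬜⬜🟩⬛🟫
🟩🟫⬛🟫🟩🟦
🟩🟩⬛⬛🟩🟩
🟩🟫🟩🟦❓❓
🟩🟩🟫🟦❓❓
⬜🟫⬛🟩❓❓
⬜🟩🟫⬜❓❓
⬜🟫🟫🟫❓❓
🟦🟩🟩🟩❓❓
🟫⬜🟦🟩❓❓
🟫⬜🟩⬜❓❓
🟩⬜🟦⬛❓❓
🟩⬛🟫🟩❓❓
🟩⬜🟩🟫❓❓
🟫⬜🟫❓❓❓
🟩🟦🟩🟩❓❓
🟫🟩🟫⬜❓❓
🟩🟩⬜⬜❓❓
⬛🔴🟩⬜❓❓
⬜🟫🟩🟫❓❓
⬜⬜🟩🟩❓❓
🟩🟩⬛⬜❓❓
🟩🟦🟫🟦❓❓
⬜🟦🟩🟩❓❓
🟩⬜🟫❓❓❓
⬜🟩🟫❓❓❓

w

⬛⬛⬛🟩⬜🟩🟫❓❓
⬛⬛⬛🟫⬜🟫❓❓❓
⬛⬛⬛🟩🟦🟩🟩❓❓
⬛⬛⬛🟫🟩🟫⬜❓❓
⬛⬛⬛🟩🔴⬜⬜❓❓
⬛⬛⬛⬛🟫🟩⬜❓❓
⬛⬛⬛⬜🟫🟩🟫❓❓
⬛⬛⬛⬜⬜🟩🟩❓❓
⬛⬛⬛🟩🟩⬛⬜❓❓

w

⬛⬛⬛🟩⬛🟫🟩❓❓
⬛⬛⬛🟩⬜🟩🟫❓❓
⬛⬛⬛🟫⬜🟫🟫❓❓
⬛⬛⬛🟩🟦🟩🟩❓❓
⬛⬛⬛🟫🔴🟫⬜❓❓
⬛⬛⬛🟩🟩⬜⬜❓❓
⬛⬛⬛⬛🟫🟩⬜❓❓
⬛⬛⬛⬜🟫🟩🟫❓❓
⬛⬛⬛⬜⬜🟩🟩❓❓

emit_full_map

🟦⬜🟦🟩🟩⬜
🟩🟩🟦🟫🟦🟩
🟫⬜⬜🟩⬛🟫
🟩🟫⬛🟫🟩🟦
🟩🟩⬛⬛🟩🟩
🟩🟫🟩🟦❓❓
🟩🟩🟫🟦❓❓
⬜🟫⬛🟩❓❓
⬜🟩🟫⬜❓❓
⬜🟫🟫🟫❓❓
🟦🟩🟩🟩❓❓
🟫⬜🟦🟩❓❓
🟫⬜🟩⬜❓❓
🟩⬜🟦⬛❓❓
🟩⬛🟫🟩❓❓
🟩⬜🟩🟫❓❓
🟫⬜🟫🟫❓❓
🟩🟦🟩🟩❓❓
🟫🔴🟫⬜❓❓
🟩🟩⬜⬜❓❓
⬛🟫🟩⬜❓❓
⬜🟫🟩🟫❓❓
⬜⬜🟩🟩❓❓
🟩🟩⬛⬜❓❓
🟩🟦🟫🟦❓❓
⬜🟦🟩🟩❓❓
🟩⬜🟫❓❓❓
⬜🟩🟫❓❓❓
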